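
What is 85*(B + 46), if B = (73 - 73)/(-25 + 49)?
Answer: 3910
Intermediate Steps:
B = 0 (B = 0/24 = 0*(1/24) = 0)
85*(B + 46) = 85*(0 + 46) = 85*46 = 3910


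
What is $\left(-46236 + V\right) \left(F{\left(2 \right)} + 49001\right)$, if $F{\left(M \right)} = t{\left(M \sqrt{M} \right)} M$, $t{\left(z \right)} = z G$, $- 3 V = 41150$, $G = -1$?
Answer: $- \frac{8813221858}{3} + \frac{719432 \sqrt{2}}{3} \approx -2.9374 \cdot 10^{9}$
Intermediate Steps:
$V = - \frac{41150}{3}$ ($V = \left(- \frac{1}{3}\right) 41150 = - \frac{41150}{3} \approx -13717.0$)
$t{\left(z \right)} = - z$ ($t{\left(z \right)} = z \left(-1\right) = - z$)
$F{\left(M \right)} = - M^{\frac{5}{2}}$ ($F{\left(M \right)} = - M \sqrt{M} M = - M^{\frac{3}{2}} M = - M^{\frac{5}{2}}$)
$\left(-46236 + V\right) \left(F{\left(2 \right)} + 49001\right) = \left(-46236 - \frac{41150}{3}\right) \left(- 2^{\frac{5}{2}} + 49001\right) = - \frac{179858 \left(- 4 \sqrt{2} + 49001\right)}{3} = - \frac{179858 \left(49001 - 4 \sqrt{2}\right)}{3} = - \frac{8813221858}{3} + \frac{719432 \sqrt{2}}{3}$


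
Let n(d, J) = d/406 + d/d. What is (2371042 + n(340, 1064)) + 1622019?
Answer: 810591756/203 ≈ 3.9931e+6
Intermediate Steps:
n(d, J) = 1 + d/406 (n(d, J) = d*(1/406) + 1 = d/406 + 1 = 1 + d/406)
(2371042 + n(340, 1064)) + 1622019 = (2371042 + (1 + (1/406)*340)) + 1622019 = (2371042 + (1 + 170/203)) + 1622019 = (2371042 + 373/203) + 1622019 = 481321899/203 + 1622019 = 810591756/203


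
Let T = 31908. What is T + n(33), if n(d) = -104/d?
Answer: 1052860/33 ≈ 31905.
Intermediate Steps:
T + n(33) = 31908 - 104/33 = 1052860/33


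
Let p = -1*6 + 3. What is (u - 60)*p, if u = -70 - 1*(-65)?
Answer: 195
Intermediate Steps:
p = -3 (p = -6 + 3 = -3)
u = -5 (u = -70 + 65 = -5)
(u - 60)*p = (-5 - 60)*(-3) = -65*(-3) = 195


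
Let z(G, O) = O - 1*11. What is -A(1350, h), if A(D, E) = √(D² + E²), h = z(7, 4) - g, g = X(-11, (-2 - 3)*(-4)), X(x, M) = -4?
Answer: -3*√202501 ≈ -1350.0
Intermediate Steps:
z(G, O) = -11 + O (z(G, O) = O - 11 = -11 + O)
g = -4
h = -3 (h = (-11 + 4) - 1*(-4) = -7 + 4 = -3)
-A(1350, h) = -√(1350² + (-3)²) = -√(1822500 + 9) = -√1822509 = -3*√202501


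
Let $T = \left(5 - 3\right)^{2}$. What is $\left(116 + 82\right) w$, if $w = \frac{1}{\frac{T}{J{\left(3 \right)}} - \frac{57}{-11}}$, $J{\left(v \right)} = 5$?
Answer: $\frac{10890}{329} \approx 33.1$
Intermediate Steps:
$T = 4$ ($T = 2^{2} = 4$)
$w = \frac{55}{329}$ ($w = \frac{1}{\frac{4}{5} - \frac{57}{-11}} = \frac{1}{4 \cdot \frac{1}{5} - - \frac{57}{11}} = \frac{1}{\frac{4}{5} + \frac{57}{11}} = \frac{1}{\frac{329}{55}} = \frac{55}{329} \approx 0.16717$)
$\left(116 + 82\right) w = \left(116 + 82\right) \frac{55}{329} = 198 \cdot \frac{55}{329} = \frac{10890}{329}$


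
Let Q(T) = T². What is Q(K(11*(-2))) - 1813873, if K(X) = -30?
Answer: -1812973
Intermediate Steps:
Q(K(11*(-2))) - 1813873 = (-30)² - 1813873 = 900 - 1813873 = -1812973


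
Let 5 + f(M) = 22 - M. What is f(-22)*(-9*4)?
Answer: -1404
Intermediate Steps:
f(M) = 17 - M (f(M) = -5 + (22 - M) = 17 - M)
f(-22)*(-9*4) = (17 - 1*(-22))*(-9*4) = (17 + 22)*(-36) = 39*(-36) = -1404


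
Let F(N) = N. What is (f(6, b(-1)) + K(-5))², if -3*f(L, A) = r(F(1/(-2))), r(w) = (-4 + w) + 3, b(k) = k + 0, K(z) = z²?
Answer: 2601/4 ≈ 650.25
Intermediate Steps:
b(k) = k
r(w) = -1 + w
f(L, A) = ½ (f(L, A) = -(-1 + 1/(-2))/3 = -(-1 - ½)/3 = -⅓*(-3/2) = ½)
(f(6, b(-1)) + K(-5))² = (½ + (-5)²)² = (½ + 25)² = (51/2)² = 2601/4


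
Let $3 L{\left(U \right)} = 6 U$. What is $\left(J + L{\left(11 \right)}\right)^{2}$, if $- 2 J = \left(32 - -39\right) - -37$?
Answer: $1024$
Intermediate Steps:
$J = -54$ ($J = - \frac{\left(32 - -39\right) - -37}{2} = - \frac{\left(32 + 39\right) + 37}{2} = - \frac{71 + 37}{2} = \left(- \frac{1}{2}\right) 108 = -54$)
$L{\left(U \right)} = 2 U$ ($L{\left(U \right)} = \frac{6 U}{3} = 2 U$)
$\left(J + L{\left(11 \right)}\right)^{2} = \left(-54 + 2 \cdot 11\right)^{2} = \left(-54 + 22\right)^{2} = \left(-32\right)^{2} = 1024$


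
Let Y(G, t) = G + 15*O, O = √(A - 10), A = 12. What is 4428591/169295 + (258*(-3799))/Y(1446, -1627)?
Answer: -1830805566409/2808773345 + 816785*√2/116137 ≈ -641.87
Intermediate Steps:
O = √2 (O = √(12 - 10) = √2 ≈ 1.4142)
Y(G, t) = G + 15*√2
4428591/169295 + (258*(-3799))/Y(1446, -1627) = 4428591/169295 + (258*(-3799))/(1446 + 15*√2) = 4428591*(1/169295) - 980142/(1446 + 15*√2) = 4428591/169295 - 980142/(1446 + 15*√2)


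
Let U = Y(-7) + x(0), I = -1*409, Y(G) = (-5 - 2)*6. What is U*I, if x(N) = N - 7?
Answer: 20041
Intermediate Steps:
x(N) = -7 + N
Y(G) = -42 (Y(G) = -7*6 = -42)
I = -409
U = -49 (U = -42 + (-7 + 0) = -42 - 7 = -49)
U*I = -49*(-409) = 20041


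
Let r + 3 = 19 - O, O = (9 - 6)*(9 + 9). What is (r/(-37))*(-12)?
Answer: -456/37 ≈ -12.324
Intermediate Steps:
O = 54 (O = 3*18 = 54)
r = -38 (r = -3 + (19 - 1*54) = -3 + (19 - 54) = -3 - 35 = -38)
(r/(-37))*(-12) = -38/(-37)*(-12) = -38*(-1/37)*(-12) = (38/37)*(-12) = -456/37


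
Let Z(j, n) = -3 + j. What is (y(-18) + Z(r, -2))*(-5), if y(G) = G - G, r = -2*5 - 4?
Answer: 85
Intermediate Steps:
r = -14 (r = -10 - 4 = -14)
y(G) = 0
(y(-18) + Z(r, -2))*(-5) = (0 + (-3 - 14))*(-5) = (0 - 17)*(-5) = -17*(-5) = 85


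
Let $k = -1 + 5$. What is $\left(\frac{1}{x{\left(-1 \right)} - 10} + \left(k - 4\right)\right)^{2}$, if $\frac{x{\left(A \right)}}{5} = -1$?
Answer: $\frac{1}{225} \approx 0.0044444$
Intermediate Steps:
$x{\left(A \right)} = -5$ ($x{\left(A \right)} = 5 \left(-1\right) = -5$)
$k = 4$
$\left(\frac{1}{x{\left(-1 \right)} - 10} + \left(k - 4\right)\right)^{2} = \left(\frac{1}{-5 - 10} + \left(4 - 4\right)\right)^{2} = \left(\frac{1}{-15} + \left(4 - 4\right)\right)^{2} = \left(- \frac{1}{15} + 0\right)^{2} = \left(- \frac{1}{15}\right)^{2} = \frac{1}{225}$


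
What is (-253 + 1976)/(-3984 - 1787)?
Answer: -1723/5771 ≈ -0.29856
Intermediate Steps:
(-253 + 1976)/(-3984 - 1787) = 1723/(-5771) = 1723*(-1/5771) = -1723/5771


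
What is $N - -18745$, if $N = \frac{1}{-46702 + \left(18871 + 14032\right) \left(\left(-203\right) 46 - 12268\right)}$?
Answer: $\frac{13326737505399}{710948920} \approx 18745.0$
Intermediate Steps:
$N = - \frac{1}{710948920}$ ($N = \frac{1}{-46702 + 32903 \left(-9338 - 12268\right)} = \frac{1}{-46702 + 32903 \left(-21606\right)} = \frac{1}{-46702 - 710902218} = \frac{1}{-710948920} = - \frac{1}{710948920} \approx -1.4066 \cdot 10^{-9}$)
$N - -18745 = - \frac{1}{710948920} - -18745 = - \frac{1}{710948920} + 18745 = \frac{13326737505399}{710948920}$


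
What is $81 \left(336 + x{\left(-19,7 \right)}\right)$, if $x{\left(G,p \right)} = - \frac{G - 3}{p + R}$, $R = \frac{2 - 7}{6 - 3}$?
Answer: $\frac{220401}{8} \approx 27550.0$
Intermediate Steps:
$R = - \frac{5}{3} \approx -1.6667$
$x{\left(G,p \right)} = - \frac{-3 + G}{- \frac{5}{3} + p}$ ($x{\left(G,p \right)} = - \frac{G - 3}{p - \frac{5}{3}} = - \frac{-3 + G}{- \frac{5}{3} + p}$)
$81 \left(336 + x{\left(-19,7 \right)}\right) = 81 \left(336 + \frac{3 \left(3 - -19\right)}{-5 + 3 \cdot 7}\right) = 81 \left(336 + \frac{3 \left(3 + 19\right)}{-5 + 21}\right) = 81 \left(336 + 3 \cdot \frac{1}{16} \cdot 22\right) = 81 \left(336 + \frac{33}{8}\right) = 81 \cdot \frac{2721}{8} = \frac{220401}{8}$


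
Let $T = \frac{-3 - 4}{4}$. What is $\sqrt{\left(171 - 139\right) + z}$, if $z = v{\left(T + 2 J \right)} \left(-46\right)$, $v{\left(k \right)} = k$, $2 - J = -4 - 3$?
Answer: $\frac{3 i \sqrt{318}}{2} \approx 26.749 i$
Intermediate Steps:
$J = 9$ ($J = 2 - \left(-4 - 3\right) = 2 - -7 = 2 + 7 = 9$)
$T = - \frac{7}{4}$ ($T = \left(-3 - 4\right) \frac{1}{4} = \left(-7\right) \frac{1}{4} = - \frac{7}{4} \approx -1.75$)
$z = - \frac{1495}{2}$ ($z = \left(- \frac{7}{4} + 2 \cdot 9\right) \left(-46\right) = \left(- \frac{7}{4} + 18\right) \left(-46\right) = \frac{65}{4} \left(-46\right) = - \frac{1495}{2} \approx -747.5$)
$\sqrt{\left(171 - 139\right) + z} = \sqrt{\left(171 - 139\right) - \frac{1495}{2}} = \sqrt{32 - \frac{1495}{2}} = \sqrt{- \frac{1431}{2}} = \frac{3 i \sqrt{318}}{2}$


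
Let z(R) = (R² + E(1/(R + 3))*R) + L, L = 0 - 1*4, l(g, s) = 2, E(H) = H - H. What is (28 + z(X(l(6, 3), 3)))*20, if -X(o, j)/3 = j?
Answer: 2100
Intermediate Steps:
E(H) = 0
X(o, j) = -3*j
L = -4 (L = 0 - 4 = -4)
z(R) = -4 + R² (z(R) = (R² + 0*R) - 4 = (R² + 0) - 4 = R² - 4 = -4 + R²)
(28 + z(X(l(6, 3), 3)))*20 = (28 + (-4 + (-3*3)²))*20 = (28 + (-4 + (-9)²))*20 = (28 + (-4 + 81))*20 = (28 + 77)*20 = 105*20 = 2100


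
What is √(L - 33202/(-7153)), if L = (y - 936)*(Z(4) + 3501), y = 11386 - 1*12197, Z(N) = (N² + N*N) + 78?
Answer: I*√322772498453647/7153 ≈ 2511.7*I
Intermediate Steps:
Z(N) = 78 + 2*N² (Z(N) = (N² + N²) + 78 = 2*N² + 78 = 78 + 2*N²)
y = -811 (y = 11386 - 12197 = -811)
L = -6308417 (L = (-811 - 936)*((78 + 2*4²) + 3501) = -1747*((78 + 2*16) + 3501) = -1747*((78 + 32) + 3501) = -1747*(110 + 3501) = -1747*3611 = -6308417)
√(L - 33202/(-7153)) = √(-6308417 - 33202/(-7153)) = √(-6308417 - 33202*(-1/7153)) = √(-6308417 + 33202/7153) = √(-45124073599/7153) = I*√322772498453647/7153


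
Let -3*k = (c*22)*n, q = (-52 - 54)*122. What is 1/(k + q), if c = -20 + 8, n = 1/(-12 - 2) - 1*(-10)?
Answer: -7/84408 ≈ -8.2931e-5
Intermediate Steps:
n = 139/14 (n = 1/(-14) + 10 = -1/14 + 10 = 139/14 ≈ 9.9286)
c = -12
q = -12932 (q = -106*122 = -12932)
k = 6116/7 (k = -(-12*22)*139/(3*14) = -(-88)*139/14 = -1/3*(-18348/7) = 6116/7 ≈ 873.71)
1/(k + q) = 1/(6116/7 - 12932) = 1/(-84408/7) = -7/84408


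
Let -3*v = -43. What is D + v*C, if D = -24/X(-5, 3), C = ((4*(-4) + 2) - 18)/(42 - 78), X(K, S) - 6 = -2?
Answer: 182/27 ≈ 6.7407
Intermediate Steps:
X(K, S) = 4 (X(K, S) = 6 - 2 = 4)
v = 43/3 (v = -⅓*(-43) = 43/3 ≈ 14.333)
C = 8/9 (C = ((-16 + 2) - 18)/(-36) = (-14 - 18)*(-1/36) = -32*(-1/36) = 8/9 ≈ 0.88889)
D = -6 (D = -24/4 = -24*¼ = -6)
D + v*C = -6 + (43/3)*(8/9) = -6 + 344/27 = 182/27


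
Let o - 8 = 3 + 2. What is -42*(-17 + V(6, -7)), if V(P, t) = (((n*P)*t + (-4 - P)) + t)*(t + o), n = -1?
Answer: -5586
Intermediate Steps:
o = 13 (o = 8 + (3 + 2) = 8 + 5 = 13)
V(P, t) = (13 + t)*(-4 + t - P - P*t) (V(P, t) = (((-P)*t + (-4 - P)) + t)*(t + 13) = ((-P*t + (-4 - P)) + t)*(13 + t) = ((-4 - P - P*t) + t)*(13 + t) = (-4 + t - P - P*t)*(13 + t) = (13 + t)*(-4 + t - P - P*t))
-42*(-17 + V(6, -7)) = -42*(-17 + (-52 + (-7)**2 - 13*6 + 9*(-7) - 1*6*(-7)**2 - 14*6*(-7))) = -42*(-17 + (-52 + 49 - 78 - 63 - 1*6*49 + 588)) = -42*(-17 + (-52 + 49 - 78 - 63 - 294 + 588)) = -42*(-17 + 150) = -42*133 = -5586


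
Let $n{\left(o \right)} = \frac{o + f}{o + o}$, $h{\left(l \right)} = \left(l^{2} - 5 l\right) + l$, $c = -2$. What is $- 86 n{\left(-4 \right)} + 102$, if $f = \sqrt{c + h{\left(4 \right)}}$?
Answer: $59 + \frac{43 i \sqrt{2}}{4} \approx 59.0 + 15.203 i$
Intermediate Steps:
$h{\left(l \right)} = l^{2} - 4 l$
$f = i \sqrt{2}$ ($f = \sqrt{-2 + 4 \left(-4 + 4\right)} = \sqrt{-2 + 4 \cdot 0} = \sqrt{-2 + 0} = \sqrt{-2} = i \sqrt{2} \approx 1.4142 i$)
$n{\left(o \right)} = \frac{o + i \sqrt{2}}{2 o}$ ($n{\left(o \right)} = \frac{o + i \sqrt{2}}{o + o} = \frac{o + i \sqrt{2}}{2 o}$)
$- 86 n{\left(-4 \right)} + 102 = - 86 \frac{-4 + i \sqrt{2}}{2 \left(-4\right)} + 102 = - 86 \cdot \frac{1}{2} \left(- \frac{1}{4}\right) \left(-4 + i \sqrt{2}\right) + 102 = - 86 \left(\frac{1}{2} - \frac{i \sqrt{2}}{8}\right) + 102 = \left(-43 + \frac{43 i \sqrt{2}}{4}\right) + 102 = 59 + \frac{43 i \sqrt{2}}{4}$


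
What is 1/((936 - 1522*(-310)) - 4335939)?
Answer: -1/3863183 ≈ -2.5885e-7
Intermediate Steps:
1/((936 - 1522*(-310)) - 4335939) = 1/((936 + 471820) - 4335939) = 1/(472756 - 4335939) = 1/(-3863183) = -1/3863183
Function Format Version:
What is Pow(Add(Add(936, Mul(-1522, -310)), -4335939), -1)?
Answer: Rational(-1, 3863183) ≈ -2.5885e-7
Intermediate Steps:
Pow(Add(Add(936, Mul(-1522, -310)), -4335939), -1) = Pow(Add(Add(936, 471820), -4335939), -1) = Pow(Add(472756, -4335939), -1) = Pow(-3863183, -1) = Rational(-1, 3863183)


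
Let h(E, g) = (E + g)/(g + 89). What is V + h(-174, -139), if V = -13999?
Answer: -699637/50 ≈ -13993.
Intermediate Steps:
h(E, g) = (E + g)/(89 + g)
V + h(-174, -139) = -13999 + (-174 - 139)/(89 - 139) = -13999 - 313/(-50) = -13999 - 1/50*(-313) = -13999 + 313/50 = -699637/50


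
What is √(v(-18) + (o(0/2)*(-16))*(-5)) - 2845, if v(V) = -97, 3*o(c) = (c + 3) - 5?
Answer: -2845 + I*√1353/3 ≈ -2845.0 + 12.261*I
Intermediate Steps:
o(c) = -⅔ + c/3 (o(c) = ((c + 3) - 5)/3 = ((3 + c) - 5)/3 = (-2 + c)/3 = -⅔ + c/3)
√(v(-18) + (o(0/2)*(-16))*(-5)) - 2845 = √(-97 + ((-⅔ + (0/2)/3)*(-16))*(-5)) - 2845 = √(-97 + ((-⅔ + (0*(½))/3)*(-16))*(-5)) - 2845 = √(-97 + ((-⅔ + (⅓)*0)*(-16))*(-5)) - 2845 = √(-97 + ((-⅔ + 0)*(-16))*(-5)) - 2845 = √(-97 - ⅔*(-16)*(-5)) - 2845 = √(-97 + (32/3)*(-5)) - 2845 = √(-97 - 160/3) - 2845 = √(-451/3) - 2845 = I*√1353/3 - 2845 = -2845 + I*√1353/3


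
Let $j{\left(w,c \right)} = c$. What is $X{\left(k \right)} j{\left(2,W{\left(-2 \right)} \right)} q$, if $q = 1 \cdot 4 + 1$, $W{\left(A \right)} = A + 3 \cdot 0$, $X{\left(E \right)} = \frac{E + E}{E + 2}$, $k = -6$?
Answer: $-30$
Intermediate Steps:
$X{\left(E \right)} = \frac{2 E}{2 + E}$
$W{\left(A \right)} = A$ ($W{\left(A \right)} = A + 0 = A$)
$q = 5$ ($q = 4 + 1 = 5$)
$X{\left(k \right)} j{\left(2,W{\left(-2 \right)} \right)} q = 2 \left(-6\right) \frac{1}{2 - 6} \left(-2\right) 5 = 2 \left(-6\right) \frac{1}{-4} \left(-2\right) 5 = 2 \left(-6\right) \left(- \frac{1}{4}\right) \left(-2\right) 5 = 3 \left(-2\right) 5 = \left(-6\right) 5 = -30$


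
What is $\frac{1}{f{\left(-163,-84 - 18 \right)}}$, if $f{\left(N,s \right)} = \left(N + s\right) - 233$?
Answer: $- \frac{1}{498} \approx -0.002008$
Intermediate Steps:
$f{\left(N,s \right)} = -233 + N + s$
$\frac{1}{f{\left(-163,-84 - 18 \right)}} = \frac{1}{-233 - 163 - 102} = \frac{1}{-498} = - \frac{1}{498}$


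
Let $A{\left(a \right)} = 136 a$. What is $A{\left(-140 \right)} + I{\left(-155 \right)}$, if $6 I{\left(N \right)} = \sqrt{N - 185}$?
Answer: $-19040 + \frac{i \sqrt{85}}{3} \approx -19040.0 + 3.0732 i$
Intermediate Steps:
$I{\left(N \right)} = \frac{\sqrt{-185 + N}}{6}$ ($I{\left(N \right)} = \frac{\sqrt{N - 185}}{6} = \frac{\sqrt{-185 + N}}{6}$)
$A{\left(-140 \right)} + I{\left(-155 \right)} = 136 \left(-140\right) + \frac{\sqrt{-185 - 155}}{6} = -19040 + \frac{\sqrt{-340}}{6} = -19040 + \frac{2 i \sqrt{85}}{6} = -19040 + \frac{i \sqrt{85}}{3}$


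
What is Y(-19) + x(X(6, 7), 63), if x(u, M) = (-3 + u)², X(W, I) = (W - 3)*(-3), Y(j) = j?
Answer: 125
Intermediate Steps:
X(W, I) = 9 - 3*W (X(W, I) = (-3 + W)*(-3) = 9 - 3*W)
Y(-19) + x(X(6, 7), 63) = -19 + (-3 + (9 - 3*6))² = -19 + (-3 + (9 - 18))² = -19 + (-3 - 9)² = -19 + (-12)² = -19 + 144 = 125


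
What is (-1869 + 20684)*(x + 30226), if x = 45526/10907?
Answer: 477207027540/839 ≈ 5.6878e+8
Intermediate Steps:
x = 3502/839 (x = 45526*(1/10907) = 3502/839 ≈ 4.1740)
(-1869 + 20684)*(x + 30226) = (-1869 + 20684)*(3502/839 + 30226) = 18815*(25363116/839) = 477207027540/839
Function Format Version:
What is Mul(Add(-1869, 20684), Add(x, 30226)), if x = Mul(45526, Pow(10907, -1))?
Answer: Rational(477207027540, 839) ≈ 5.6878e+8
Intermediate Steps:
x = Rational(3502, 839) (x = Mul(45526, Rational(1, 10907)) = Rational(3502, 839) ≈ 4.1740)
Mul(Add(-1869, 20684), Add(x, 30226)) = Mul(Add(-1869, 20684), Add(Rational(3502, 839), 30226)) = Mul(18815, Rational(25363116, 839)) = Rational(477207027540, 839)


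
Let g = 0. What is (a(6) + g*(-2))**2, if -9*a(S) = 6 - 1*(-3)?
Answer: 1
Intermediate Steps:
a(S) = -1 (a(S) = -(6 - 1*(-3))/9 = -(6 + 3)/9 = -1/9*9 = -1)
(a(6) + g*(-2))**2 = (-1 + 0*(-2))**2 = (-1 + 0)**2 = (-1)**2 = 1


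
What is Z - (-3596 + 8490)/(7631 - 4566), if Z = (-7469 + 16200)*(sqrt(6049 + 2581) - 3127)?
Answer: -83680135299/3065 + 8731*sqrt(8630) ≈ -2.6491e+7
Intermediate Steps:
Z = -27301837 + 8731*sqrt(8630) (Z = 8731*(sqrt(8630) - 3127) = 8731*(-3127 + sqrt(8630)) = -27301837 + 8731*sqrt(8630) ≈ -2.6491e+7)
Z - (-3596 + 8490)/(7631 - 4566) = (-27301837 + 8731*sqrt(8630)) - (-3596 + 8490)/(7631 - 4566) = (-27301837 + 8731*sqrt(8630)) - 4894/3065 = -83680135299/3065 + 8731*sqrt(8630)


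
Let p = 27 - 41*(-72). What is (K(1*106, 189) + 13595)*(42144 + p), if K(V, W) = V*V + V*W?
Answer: 2024443395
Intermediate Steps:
K(V, W) = V² + V*W
p = 2979 (p = 27 + 2952 = 2979)
(K(1*106, 189) + 13595)*(42144 + p) = ((1*106)*(1*106 + 189) + 13595)*(42144 + 2979) = (106*(106 + 189) + 13595)*45123 = (106*295 + 13595)*45123 = (31270 + 13595)*45123 = 44865*45123 = 2024443395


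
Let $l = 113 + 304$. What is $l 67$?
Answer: $27939$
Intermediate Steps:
$l = 417$
$l 67 = 417 \cdot 67 = 27939$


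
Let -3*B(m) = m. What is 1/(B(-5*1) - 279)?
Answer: -3/832 ≈ -0.0036058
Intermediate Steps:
B(m) = -m/3
1/(B(-5*1) - 279) = 1/(-(-5)/3 - 279) = 1/(-⅓*(-5) - 279) = 1/(5/3 - 279) = 1/(-832/3) = -3/832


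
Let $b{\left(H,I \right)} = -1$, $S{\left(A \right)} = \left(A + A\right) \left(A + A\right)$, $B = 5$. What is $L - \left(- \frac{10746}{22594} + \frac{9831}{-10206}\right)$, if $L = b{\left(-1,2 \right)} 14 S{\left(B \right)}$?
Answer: $- \frac{53750052385}{38432394} \approx -1398.6$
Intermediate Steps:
$S{\left(A \right)} = 4 A^{2}$ ($S{\left(A \right)} = 2 A 2 A = 4 A^{2}$)
$L = -1400$ ($L = \left(-1\right) 14 \cdot 4 \cdot 5^{2} = - 14 \cdot 4 \cdot 25 = \left(-14\right) 100 = -1400$)
$L - \left(- \frac{10746}{22594} + \frac{9831}{-10206}\right) = -1400 - \left(- \frac{10746}{22594} + \frac{9831}{-10206}\right) = -1400 - \left(\left(-10746\right) \frac{1}{22594} + 9831 \left(- \frac{1}{10206}\right)\right) = -1400 - \left(- \frac{5373}{11297} - \frac{3277}{3402}\right) = -1400 - - \frac{55299215}{38432394} = -1400 + \frac{55299215}{38432394} = - \frac{53750052385}{38432394}$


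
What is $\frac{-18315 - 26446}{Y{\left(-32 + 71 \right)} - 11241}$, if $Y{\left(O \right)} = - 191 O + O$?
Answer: $\frac{44761}{18651} \approx 2.3999$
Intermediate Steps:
$Y{\left(O \right)} = - 190 O$
$\frac{-18315 - 26446}{Y{\left(-32 + 71 \right)} - 11241} = \frac{-18315 - 26446}{- 190 \left(-32 + 71\right) - 11241} = - \frac{44761}{\left(-190\right) 39 - 11241} = - \frac{44761}{-7410 - 11241} = - \frac{44761}{-18651} = \left(-44761\right) \left(- \frac{1}{18651}\right) = \frac{44761}{18651}$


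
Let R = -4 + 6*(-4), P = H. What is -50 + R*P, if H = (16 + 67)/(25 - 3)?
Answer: -1712/11 ≈ -155.64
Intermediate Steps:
H = 83/22 ≈ 3.7727
P = 83/22 ≈ 3.7727
R = -28 (R = -4 - 24 = -28)
-50 + R*P = -50 - 28*83/22 = -50 - 1162/11 = -1712/11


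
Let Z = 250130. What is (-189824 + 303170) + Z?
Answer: 363476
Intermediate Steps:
(-189824 + 303170) + Z = (-189824 + 303170) + 250130 = 113346 + 250130 = 363476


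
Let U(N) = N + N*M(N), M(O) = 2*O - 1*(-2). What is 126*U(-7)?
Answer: 9702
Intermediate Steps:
M(O) = 2 + 2*O (M(O) = 2*O + 2 = 2 + 2*O)
U(N) = N + N*(2 + 2*N)
126*U(-7) = 126*(-7*(3 + 2*(-7))) = 126*(-7*(3 - 14)) = 126*(-7*(-11)) = 126*77 = 9702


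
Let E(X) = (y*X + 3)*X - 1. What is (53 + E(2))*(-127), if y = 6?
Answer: -10414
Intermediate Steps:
E(X) = -1 + X*(3 + 6*X) (E(X) = (6*X + 3)*X - 1 = (3 + 6*X)*X - 1 = X*(3 + 6*X) - 1 = -1 + X*(3 + 6*X))
(53 + E(2))*(-127) = (53 + (-1 + 3*2 + 6*2**2))*(-127) = (53 + (-1 + 6 + 6*4))*(-127) = (53 + (-1 + 6 + 24))*(-127) = (53 + 29)*(-127) = 82*(-127) = -10414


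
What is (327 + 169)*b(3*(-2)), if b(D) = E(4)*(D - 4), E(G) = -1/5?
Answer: 992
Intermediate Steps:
E(G) = -⅕ (E(G) = -1*⅕ = -⅕)
b(D) = ⅘ - D/5 (b(D) = -(D - 4)/5 = -(-4 + D)/5 = ⅘ - D/5)
(327 + 169)*b(3*(-2)) = (327 + 169)*(⅘ - 3*(-2)/5) = 496*(⅘ - ⅕*(-6)) = 496*(⅘ + 6/5) = 496*2 = 992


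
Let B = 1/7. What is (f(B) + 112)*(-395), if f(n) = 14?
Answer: -49770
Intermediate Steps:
B = ⅐ ≈ 0.14286
(f(B) + 112)*(-395) = (14 + 112)*(-395) = 126*(-395) = -49770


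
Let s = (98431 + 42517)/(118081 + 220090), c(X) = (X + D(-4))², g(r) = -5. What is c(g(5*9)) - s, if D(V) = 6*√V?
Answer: -40383297/338171 - 120*I ≈ -119.42 - 120.0*I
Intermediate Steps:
c(X) = (X + 12*I)² (c(X) = (X + 6*√(-4))² = (X + 6*(2*I))² = (X + 12*I)²)
s = 140948/338171 ≈ 0.41680
c(g(5*9)) - s = (-5 + 12*I)² - 1*140948/338171 = (-5 + 12*I)² - 140948/338171 = -140948/338171 + (-5 + 12*I)²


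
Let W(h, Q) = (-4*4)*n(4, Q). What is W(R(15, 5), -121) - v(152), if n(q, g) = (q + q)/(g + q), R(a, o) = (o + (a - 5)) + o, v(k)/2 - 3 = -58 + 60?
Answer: -1042/117 ≈ -8.9060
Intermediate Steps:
v(k) = 10 (v(k) = 6 + 2*(-58 + 60) = 6 + 2*2 = 6 + 4 = 10)
R(a, o) = -5 + a + 2*o (R(a, o) = (o + (-5 + a)) + o = (-5 + a + o) + o = -5 + a + 2*o)
n(q, g) = 2*q/(g + q) (n(q, g) = (2*q)/(g + q) = 2*q/(g + q))
W(h, Q) = -128/(4 + Q) (W(h, Q) = (-4*4)*(2*4/(Q + 4)) = -32*4/(4 + Q) = -128/(4 + Q))
W(R(15, 5), -121) - v(152) = -128/(4 - 121) - 1*10 = -128/(-117) - 10 = -128*(-1/117) - 10 = 128/117 - 10 = -1042/117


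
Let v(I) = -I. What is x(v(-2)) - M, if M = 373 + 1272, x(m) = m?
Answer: -1643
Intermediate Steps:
M = 1645
x(v(-2)) - M = -1*(-2) - 1*1645 = 2 - 1645 = -1643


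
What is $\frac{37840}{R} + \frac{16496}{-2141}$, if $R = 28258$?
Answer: $- \frac{192564264}{30250189} \approx -6.3657$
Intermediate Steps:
$\frac{37840}{R} + \frac{16496}{-2141} = \frac{37840}{28258} + \frac{16496}{-2141} = 37840 \cdot \frac{1}{28258} + 16496 \left(- \frac{1}{2141}\right) = \frac{18920}{14129} - \frac{16496}{2141} = - \frac{192564264}{30250189}$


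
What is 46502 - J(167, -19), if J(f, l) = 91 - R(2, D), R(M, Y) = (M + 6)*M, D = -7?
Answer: 46427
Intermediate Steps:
R(M, Y) = M*(6 + M) (R(M, Y) = (6 + M)*M = M*(6 + M))
J(f, l) = 75 (J(f, l) = 91 - 2*(6 + 2) = 91 - 2*8 = 91 - 1*16 = 91 - 16 = 75)
46502 - J(167, -19) = 46502 - 1*75 = 46502 - 75 = 46427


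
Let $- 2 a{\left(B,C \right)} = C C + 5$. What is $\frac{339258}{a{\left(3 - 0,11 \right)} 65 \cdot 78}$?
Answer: $- \frac{56543}{53235} \approx -1.0621$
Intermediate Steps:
$a{\left(B,C \right)} = - \frac{5}{2} - \frac{C^{2}}{2}$ ($a{\left(B,C \right)} = - \frac{C C + 5}{2} = - \frac{C^{2} + 5}{2} = - \frac{5 + C^{2}}{2} = - \frac{5}{2} - \frac{C^{2}}{2}$)
$\frac{339258}{a{\left(3 - 0,11 \right)} 65 \cdot 78} = \frac{339258}{\left(- \frac{5}{2} - \frac{11^{2}}{2}\right) 65 \cdot 78} = \frac{339258}{\left(- \frac{5}{2} - \frac{121}{2}\right) 65 \cdot 78} = \frac{339258}{\left(-63\right) 65 \cdot 78} = \frac{339258}{\left(-4095\right) 78} = \frac{339258}{-319410} = 339258 \left(- \frac{1}{319410}\right) = - \frac{56543}{53235}$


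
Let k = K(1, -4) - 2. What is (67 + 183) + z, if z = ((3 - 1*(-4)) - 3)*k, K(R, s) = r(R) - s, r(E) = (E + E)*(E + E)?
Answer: 274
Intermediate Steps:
r(E) = 4*E² (r(E) = (2*E)*(2*E) = 4*E²)
K(R, s) = -s + 4*R² (K(R, s) = 4*R² - s = -s + 4*R²)
k = 6 (k = (-1*(-4) + 4*1²) - 2 = (4 + 4*1) - 2 = (4 + 4) - 2 = 8 - 2 = 6)
z = 24 (z = ((3 - 1*(-4)) - 3)*6 = ((3 + 4) - 3)*6 = (7 - 3)*6 = 4*6 = 24)
(67 + 183) + z = (67 + 183) + 24 = 250 + 24 = 274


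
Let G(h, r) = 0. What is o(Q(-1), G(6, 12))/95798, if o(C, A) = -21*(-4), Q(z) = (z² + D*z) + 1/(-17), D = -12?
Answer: 42/47899 ≈ 0.00087684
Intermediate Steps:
Q(z) = -1/17 + z² - 12*z (Q(z) = (z² - 12*z) + 1/(-17) = (z² - 12*z) - 1/17 = -1/17 + z² - 12*z)
o(C, A) = 84
o(Q(-1), G(6, 12))/95798 = 84/95798 = 84*(1/95798) = 42/47899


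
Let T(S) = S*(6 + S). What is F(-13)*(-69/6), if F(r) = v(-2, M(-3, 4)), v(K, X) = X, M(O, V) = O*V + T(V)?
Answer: -322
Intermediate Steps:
M(O, V) = O*V + V*(6 + V)
F(r) = 28 (F(r) = 4*(6 - 3 + 4) = 4*7 = 28)
F(-13)*(-69/6) = 28*(-69/6) = 28*(-69*1/6) = 28*(-23/2) = -322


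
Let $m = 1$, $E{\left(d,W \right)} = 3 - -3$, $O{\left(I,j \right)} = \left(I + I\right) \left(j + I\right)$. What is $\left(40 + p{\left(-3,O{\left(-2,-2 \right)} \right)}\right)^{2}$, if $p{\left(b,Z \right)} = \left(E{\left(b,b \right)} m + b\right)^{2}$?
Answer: $2401$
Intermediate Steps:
$O{\left(I,j \right)} = 2 I \left(I + j\right)$
$E{\left(d,W \right)} = 6$ ($E{\left(d,W \right)} = 3 + 3 = 6$)
$p{\left(b,Z \right)} = \left(6 + b\right)^{2}$ ($p{\left(b,Z \right)} = \left(6 \cdot 1 + b\right)^{2} = \left(6 + b\right)^{2}$)
$\left(40 + p{\left(-3,O{\left(-2,-2 \right)} \right)}\right)^{2} = \left(40 + \left(6 - 3\right)^{2}\right)^{2} = \left(40 + 3^{2}\right)^{2} = \left(40 + 9\right)^{2} = 49^{2} = 2401$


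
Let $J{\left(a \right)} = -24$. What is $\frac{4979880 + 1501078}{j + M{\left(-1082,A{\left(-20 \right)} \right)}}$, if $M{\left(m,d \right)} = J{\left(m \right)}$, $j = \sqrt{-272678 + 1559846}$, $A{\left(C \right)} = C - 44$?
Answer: $\frac{3240479}{26804} + \frac{3240479 \sqrt{1257}}{20103} \approx 5835.9$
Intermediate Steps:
$A{\left(C \right)} = -44 + C$
$j = 32 \sqrt{1257}$ ($j = \sqrt{1287168} = 32 \sqrt{1257} \approx 1134.5$)
$M{\left(m,d \right)} = -24$
$\frac{4979880 + 1501078}{j + M{\left(-1082,A{\left(-20 \right)} \right)}} = \frac{4979880 + 1501078}{32 \sqrt{1257} - 24} = \frac{6480958}{-24 + 32 \sqrt{1257}}$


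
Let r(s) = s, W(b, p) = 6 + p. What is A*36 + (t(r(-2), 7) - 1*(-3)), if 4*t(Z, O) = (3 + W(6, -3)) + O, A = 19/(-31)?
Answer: -1961/124 ≈ -15.815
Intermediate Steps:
A = -19/31 (A = 19*(-1/31) = -19/31 ≈ -0.61290)
t(Z, O) = 3/2 + O/4 (t(Z, O) = ((3 + (6 - 3)) + O)/4 = ((3 + 3) + O)/4 = (6 + O)/4 = 3/2 + O/4)
A*36 + (t(r(-2), 7) - 1*(-3)) = -19/31*36 + ((3/2 + (¼)*7) - 1*(-3)) = -684/31 + ((3/2 + 7/4) + 3) = -684/31 + (13/4 + 3) = -684/31 + 25/4 = -1961/124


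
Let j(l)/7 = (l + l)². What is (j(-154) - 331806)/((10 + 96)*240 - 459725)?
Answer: -332242/434285 ≈ -0.76503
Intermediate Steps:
j(l) = 28*l² (j(l) = 7*(l + l)² = 7*(2*l)² = 7*(4*l²) = 28*l²)
(j(-154) - 331806)/((10 + 96)*240 - 459725) = (28*(-154)² - 331806)/((10 + 96)*240 - 459725) = (28*23716 - 331806)/(106*240 - 459725) = (664048 - 331806)/(25440 - 459725) = 332242/(-434285) = 332242*(-1/434285) = -332242/434285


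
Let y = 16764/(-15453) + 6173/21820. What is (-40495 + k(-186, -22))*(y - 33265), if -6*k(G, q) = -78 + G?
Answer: 151242398436451987/112394820 ≈ 1.3456e+9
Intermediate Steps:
k(G, q) = 13 - G/6 (k(G, q) = -(-78 + G)/6 = 13 - G/6)
y = -90133037/112394820 (y = 16764*(-1/15453) + 6173*(1/21820) = -5588/5151 + 6173/21820 = -90133037/112394820 ≈ -0.80193)
(-40495 + k(-186, -22))*(y - 33265) = (-40495 + (13 - ⅙*(-186)))*(-90133037/112394820 - 33265) = (-40495 + (13 + 31))*(-3738903820337/112394820) = (-40495 + 44)*(-3738903820337/112394820) = -40451*(-3738903820337/112394820) = 151242398436451987/112394820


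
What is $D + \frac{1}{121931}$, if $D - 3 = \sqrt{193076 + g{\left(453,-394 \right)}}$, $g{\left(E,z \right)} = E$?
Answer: $\frac{365794}{121931} + \sqrt{193529} \approx 442.92$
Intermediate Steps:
$D = 3 + \sqrt{193529}$ ($D = 3 + \sqrt{193076 + 453} = 3 + \sqrt{193529} \approx 442.92$)
$D + \frac{1}{121931} = \left(3 + \sqrt{193529}\right) + \frac{1}{121931} = \frac{365794}{121931} + \sqrt{193529}$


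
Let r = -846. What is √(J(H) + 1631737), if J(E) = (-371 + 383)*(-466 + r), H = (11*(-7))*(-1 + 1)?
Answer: √1615993 ≈ 1271.2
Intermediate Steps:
H = 0 (H = -77*0 = 0)
J(E) = -15744 (J(E) = (-371 + 383)*(-466 - 846) = 12*(-1312) = -15744)
√(J(H) + 1631737) = √(-15744 + 1631737) = √1615993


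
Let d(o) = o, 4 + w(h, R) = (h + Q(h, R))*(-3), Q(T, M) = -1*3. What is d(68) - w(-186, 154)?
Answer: -495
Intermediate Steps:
Q(T, M) = -3
w(h, R) = 5 - 3*h (w(h, R) = -4 + (h - 3)*(-3) = -4 + (-3 + h)*(-3) = -4 + (9 - 3*h) = 5 - 3*h)
d(68) - w(-186, 154) = 68 - (5 - 3*(-186)) = 68 - (5 + 558) = 68 - 1*563 = 68 - 563 = -495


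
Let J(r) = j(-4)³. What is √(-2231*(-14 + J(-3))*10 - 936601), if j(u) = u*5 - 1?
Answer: √205988649 ≈ 14352.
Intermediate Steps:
j(u) = -1 + 5*u (j(u) = 5*u - 1 = -1 + 5*u)
J(r) = -9261 (J(r) = (-1 + 5*(-4))³ = (-1 - 20)³ = (-21)³ = -9261)
√(-2231*(-14 + J(-3))*10 - 936601) = √(-2231*(-14 - 9261)*10 - 936601) = √(-(-20692525)*10 - 936601) = √(-2231*(-92750) - 936601) = √(206925250 - 936601) = √205988649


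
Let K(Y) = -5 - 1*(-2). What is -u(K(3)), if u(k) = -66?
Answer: 66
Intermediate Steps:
K(Y) = -3 (K(Y) = -5 + 2 = -3)
-u(K(3)) = -1*(-66) = 66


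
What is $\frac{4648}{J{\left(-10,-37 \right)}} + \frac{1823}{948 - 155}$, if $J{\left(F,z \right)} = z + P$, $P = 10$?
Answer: $- \frac{3636643}{21411} \approx -169.85$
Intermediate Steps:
$J{\left(F,z \right)} = 10 + z$ ($J{\left(F,z \right)} = z + 10 = 10 + z$)
$\frac{4648}{J{\left(-10,-37 \right)}} + \frac{1823}{948 - 155} = \frac{4648}{10 - 37} + \frac{1823}{948 - 155} = \frac{4648}{-27} + \frac{1823}{793} = 4648 \left(- \frac{1}{27}\right) + 1823 \cdot \frac{1}{793} = - \frac{4648}{27} + \frac{1823}{793} = - \frac{3636643}{21411}$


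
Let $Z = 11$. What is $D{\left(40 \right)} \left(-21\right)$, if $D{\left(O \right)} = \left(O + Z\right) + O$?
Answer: $-1911$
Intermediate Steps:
$D{\left(O \right)} = 11 + 2 O$ ($D{\left(O \right)} = \left(O + 11\right) + O = \left(11 + O\right) + O = 11 + 2 O$)
$D{\left(40 \right)} \left(-21\right) = \left(11 + 2 \cdot 40\right) \left(-21\right) = \left(11 + 80\right) \left(-21\right) = 91 \left(-21\right) = -1911$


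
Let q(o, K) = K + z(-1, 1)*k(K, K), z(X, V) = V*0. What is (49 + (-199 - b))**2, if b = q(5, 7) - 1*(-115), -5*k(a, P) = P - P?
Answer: 73984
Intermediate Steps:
k(a, P) = 0 (k(a, P) = -(P - P)/5 = -1/5*0 = 0)
z(X, V) = 0
q(o, K) = K (q(o, K) = K + 0*0 = K + 0 = K)
b = 122 (b = 7 - 1*(-115) = 7 + 115 = 122)
(49 + (-199 - b))**2 = (49 + (-199 - 1*122))**2 = (49 + (-199 - 122))**2 = (49 - 321)**2 = (-272)**2 = 73984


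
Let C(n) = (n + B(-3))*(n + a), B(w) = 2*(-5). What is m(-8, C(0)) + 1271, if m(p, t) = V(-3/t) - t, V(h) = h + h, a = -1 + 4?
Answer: 6506/5 ≈ 1301.2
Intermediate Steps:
a = 3
B(w) = -10
C(n) = (-10 + n)*(3 + n) (C(n) = (n - 10)*(n + 3) = (-10 + n)*(3 + n))
V(h) = 2*h
m(p, t) = -t - 6/t (m(p, t) = 2*(-3/t) - t = -6/t - t = -t - 6/t)
m(-8, C(0)) + 1271 = (-(-30 + 0² - 7*0) - 6/(-30 + 0² - 7*0)) + 1271 = (-(-30 + 0 + 0) - 6/(-30 + 0 + 0)) + 1271 = (-1*(-30) - 6/(-30)) + 1271 = (30 - 6*(-1/30)) + 1271 = (30 + ⅕) + 1271 = 151/5 + 1271 = 6506/5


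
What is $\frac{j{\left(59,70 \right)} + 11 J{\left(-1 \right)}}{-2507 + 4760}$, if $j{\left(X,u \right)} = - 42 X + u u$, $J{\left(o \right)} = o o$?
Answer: $\frac{811}{751} \approx 1.0799$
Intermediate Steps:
$J{\left(o \right)} = o^{2}$
$j{\left(X,u \right)} = u^{2} - 42 X$ ($j{\left(X,u \right)} = - 42 X + u^{2} = u^{2} - 42 X$)
$\frac{j{\left(59,70 \right)} + 11 J{\left(-1 \right)}}{-2507 + 4760} = \frac{\left(70^{2} - 2478\right) + 11 \left(-1\right)^{2}}{-2507 + 4760} = \frac{\left(4900 - 2478\right) + 11 \cdot 1}{2253} = \left(2422 + 11\right) \frac{1}{2253} = 2433 \cdot \frac{1}{2253} = \frac{811}{751}$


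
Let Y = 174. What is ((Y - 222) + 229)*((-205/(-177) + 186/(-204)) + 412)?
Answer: 449042719/6018 ≈ 74617.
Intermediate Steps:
((Y - 222) + 229)*((-205/(-177) + 186/(-204)) + 412) = ((174 - 222) + 229)*((-205/(-177) + 186/(-204)) + 412) = (-48 + 229)*((-205*(-1/177) + 186*(-1/204)) + 412) = 181*((205/177 - 31/34) + 412) = 181*(1483/6018 + 412) = 181*(2480899/6018) = 449042719/6018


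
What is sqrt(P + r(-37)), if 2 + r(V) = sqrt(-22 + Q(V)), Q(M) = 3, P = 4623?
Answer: sqrt(4621 + I*sqrt(19)) ≈ 67.978 + 0.0321*I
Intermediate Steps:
r(V) = -2 + I*sqrt(19) (r(V) = -2 + sqrt(-22 + 3) = -2 + sqrt(-19) = -2 + I*sqrt(19))
sqrt(P + r(-37)) = sqrt(4623 + (-2 + I*sqrt(19))) = sqrt(4621 + I*sqrt(19))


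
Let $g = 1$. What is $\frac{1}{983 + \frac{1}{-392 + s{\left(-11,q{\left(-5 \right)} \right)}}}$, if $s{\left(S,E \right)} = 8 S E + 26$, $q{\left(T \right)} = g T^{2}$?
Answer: $\frac{2566}{2522377} \approx 0.0010173$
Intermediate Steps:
$q{\left(T \right)} = T^{2}$ ($q{\left(T \right)} = 1 T^{2} = T^{2}$)
$s{\left(S,E \right)} = 26 + 8 E S$ ($s{\left(S,E \right)} = 8 E S + 26 = 26 + 8 E S$)
$\frac{1}{983 + \frac{1}{-392 + s{\left(-11,q{\left(-5 \right)} \right)}}} = \frac{1}{983 + \frac{1}{-392 + \left(26 + 8 \left(-5\right)^{2} \left(-11\right)\right)}} = \frac{1}{983 + \frac{1}{-392 + \left(26 + 8 \cdot 25 \left(-11\right)\right)}} = \frac{1}{983 + \frac{1}{-392 + \left(26 - 2200\right)}} = \frac{1}{983 + \frac{1}{-392 - 2174}} = \frac{1}{983 + \frac{1}{-2566}} = \frac{1}{983 - \frac{1}{2566}} = \frac{1}{\frac{2522377}{2566}} = \frac{2566}{2522377}$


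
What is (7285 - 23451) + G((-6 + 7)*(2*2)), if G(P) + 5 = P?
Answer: -16167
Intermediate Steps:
G(P) = -5 + P
(7285 - 23451) + G((-6 + 7)*(2*2)) = (7285 - 23451) + (-5 + (-6 + 7)*(2*2)) = -16166 + (-5 + 1*4) = -16166 + (-5 + 4) = -16166 - 1 = -16167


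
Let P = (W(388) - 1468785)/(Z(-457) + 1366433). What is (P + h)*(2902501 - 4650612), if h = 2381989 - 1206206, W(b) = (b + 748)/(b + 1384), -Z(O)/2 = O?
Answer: -1245025521034029553992/605734721 ≈ -2.0554e+12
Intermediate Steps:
Z(O) = -2*O
W(b) = (748 + b)/(1384 + b)
h = 1175783
P = -650671471/605734721 (P = ((748 + 388)/(1384 + 388) - 1468785)/(-2*(-457) + 1366433) = (1136/1772 - 1468785)/(914 + 1366433) = ((1/1772)*1136 - 1468785)/1367347 = (284/443 - 1468785)*(1/1367347) = -650671471/443*1/1367347 = -650671471/605734721 ≈ -1.0742)
(P + h)*(2902501 - 4650612) = (-650671471/605734721 + 1175783)*(2902501 - 4650612) = (712211936790072/605734721)*(-1748111) = -1245025521034029553992/605734721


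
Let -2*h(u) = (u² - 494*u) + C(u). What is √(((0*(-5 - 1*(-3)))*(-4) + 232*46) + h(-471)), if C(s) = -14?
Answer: I*√866314/2 ≈ 465.38*I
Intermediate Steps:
h(u) = 7 + 247*u - u²/2 (h(u) = -((u² - 494*u) - 14)/2 = -(-14 + u² - 494*u)/2 = 7 + 247*u - u²/2)
√(((0*(-5 - 1*(-3)))*(-4) + 232*46) + h(-471)) = √(((0*(-5 - 1*(-3)))*(-4) + 232*46) + (7 + 247*(-471) - ½*(-471)²)) = √(((0*(-5 + 3))*(-4) + 10672) + (7 - 116337 - ½*221841)) = √(((0*(-2))*(-4) + 10672) + (7 - 116337 - 221841/2)) = √((0*(-4) + 10672) - 454501/2) = √((0 + 10672) - 454501/2) = √(10672 - 454501/2) = √(-433157/2) = I*√866314/2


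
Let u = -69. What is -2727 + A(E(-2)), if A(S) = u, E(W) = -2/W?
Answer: -2796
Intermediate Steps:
A(S) = -69
-2727 + A(E(-2)) = -2727 - 69 = -2796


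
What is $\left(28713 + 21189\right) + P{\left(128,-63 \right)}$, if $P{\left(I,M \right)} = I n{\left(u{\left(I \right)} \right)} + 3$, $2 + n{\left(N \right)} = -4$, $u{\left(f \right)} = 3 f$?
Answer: $49137$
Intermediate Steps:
$n{\left(N \right)} = -6$ ($n{\left(N \right)} = -2 - 4 = -6$)
$P{\left(I,M \right)} = 3 - 6 I$ ($P{\left(I,M \right)} = I \left(-6\right) + 3 = - 6 I + 3 = 3 - 6 I$)
$\left(28713 + 21189\right) + P{\left(128,-63 \right)} = \left(28713 + 21189\right) + \left(3 - 768\right) = 49902 + \left(3 - 768\right) = 49902 - 765 = 49137$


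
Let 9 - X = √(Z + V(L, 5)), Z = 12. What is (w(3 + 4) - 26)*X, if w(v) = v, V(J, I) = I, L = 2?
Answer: -171 + 19*√17 ≈ -92.661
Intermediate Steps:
X = 9 - √17 (X = 9 - √(12 + 5) = 9 - √17 ≈ 4.8769)
(w(3 + 4) - 26)*X = ((3 + 4) - 26)*(9 - √17) = (7 - 26)*(9 - √17) = -19*(9 - √17) = -171 + 19*√17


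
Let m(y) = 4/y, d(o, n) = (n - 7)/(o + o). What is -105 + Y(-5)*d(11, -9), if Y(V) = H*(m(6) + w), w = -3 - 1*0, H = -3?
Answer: -1211/11 ≈ -110.09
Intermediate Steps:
d(o, n) = (-7 + n)/(2*o) (d(o, n) = (-7 + n)/((2*o)) = (-7 + n)*(1/(2*o)) = (-7 + n)/(2*o))
w = -3 (w = -3 + 0 = -3)
Y(V) = 7 (Y(V) = -3*(4/6 - 3) = -3*(4*(⅙) - 3) = -3*(⅔ - 3) = -3*(-7/3) = 7)
-105 + Y(-5)*d(11, -9) = -105 + 7*((½)*(-7 - 9)/11) = -105 + 7*((½)*(1/11)*(-16)) = -105 + 7*(-8/11) = -105 - 56/11 = -1211/11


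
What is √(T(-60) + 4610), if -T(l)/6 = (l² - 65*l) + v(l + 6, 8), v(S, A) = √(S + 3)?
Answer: √(-40390 - 6*I*√51) ≈ 0.107 - 200.97*I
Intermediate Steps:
v(S, A) = √(3 + S)
T(l) = -6*l² - 6*√(9 + l) + 390*l (T(l) = -6*((l² - 65*l) + √(3 + (l + 6))) = -6*((l² - 65*l) + √(3 + (6 + l))) = -6*((l² - 65*l) + √(9 + l)) = -6*(l² + √(9 + l) - 65*l) = -6*l² - 6*√(9 + l) + 390*l)
√(T(-60) + 4610) = √((-6*(-60)² - 6*√(9 - 60) + 390*(-60)) + 4610) = √((-6*3600 - 6*I*√51 - 23400) + 4610) = √((-21600 - 6*I*√51 - 23400) + 4610) = √((-45000 - 6*I*√51) + 4610) = √(-40390 - 6*I*√51)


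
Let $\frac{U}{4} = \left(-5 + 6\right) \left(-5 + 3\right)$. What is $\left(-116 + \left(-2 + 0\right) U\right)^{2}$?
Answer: $10000$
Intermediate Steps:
$U = -8$ ($U = 4 \left(-5 + 6\right) \left(-5 + 3\right) = 4 \cdot 1 \left(-2\right) = 4 \left(-2\right) = -8$)
$\left(-116 + \left(-2 + 0\right) U\right)^{2} = \left(-116 + \left(-2 + 0\right) \left(-8\right)\right)^{2} = \left(-116 - -16\right)^{2} = \left(-116 + 16\right)^{2} = \left(-100\right)^{2} = 10000$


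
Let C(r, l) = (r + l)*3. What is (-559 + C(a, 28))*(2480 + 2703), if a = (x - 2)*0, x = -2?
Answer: -2461925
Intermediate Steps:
a = 0 (a = (-2 - 2)*0 = -4*0 = 0)
C(r, l) = 3*l + 3*r (C(r, l) = (l + r)*3 = 3*l + 3*r)
(-559 + C(a, 28))*(2480 + 2703) = (-559 + (3*28 + 3*0))*(2480 + 2703) = (-559 + (84 + 0))*5183 = (-559 + 84)*5183 = -475*5183 = -2461925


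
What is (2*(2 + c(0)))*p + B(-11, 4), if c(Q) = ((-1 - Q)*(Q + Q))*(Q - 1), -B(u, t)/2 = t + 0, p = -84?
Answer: -344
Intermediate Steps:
B(u, t) = -2*t (B(u, t) = -2*(t + 0) = -2*t)
c(Q) = 2*Q*(-1 + Q)*(-1 - Q) (c(Q) = ((-1 - Q)*(2*Q))*(-1 + Q) = (2*Q*(-1 - Q))*(-1 + Q) = 2*Q*(-1 + Q)*(-1 - Q))
(2*(2 + c(0)))*p + B(-11, 4) = (2*(2 + 2*0*(1 - 1*0²)))*(-84) - 2*4 = (2*(2 + 2*0*(1 - 1*0)))*(-84) - 8 = (2*(2 + 2*0*(1 + 0)))*(-84) - 8 = (2*(2 + 2*0*1))*(-84) - 8 = (2*(2 + 0))*(-84) - 8 = (2*2)*(-84) - 8 = 4*(-84) - 8 = -336 - 8 = -344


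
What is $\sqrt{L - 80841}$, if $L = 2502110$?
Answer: $\sqrt{2421269} \approx 1556.0$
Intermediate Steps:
$\sqrt{L - 80841} = \sqrt{2502110 - 80841} = \sqrt{2421269}$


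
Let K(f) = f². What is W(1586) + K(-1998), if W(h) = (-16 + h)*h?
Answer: 6482024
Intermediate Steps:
W(h) = h*(-16 + h)
W(1586) + K(-1998) = 1586*(-16 + 1586) + (-1998)² = 1586*1570 + 3992004 = 2490020 + 3992004 = 6482024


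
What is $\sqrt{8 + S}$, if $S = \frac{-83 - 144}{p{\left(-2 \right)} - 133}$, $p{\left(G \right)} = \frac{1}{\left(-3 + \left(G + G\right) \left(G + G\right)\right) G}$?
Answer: $\frac{\sqrt{116132466}}{3459} \approx 3.1155$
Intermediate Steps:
$p{\left(G \right)} = \frac{1}{G \left(-3 + 4 G^{2}\right)}$ ($p{\left(G \right)} = \frac{1}{\left(-3 + 2 G 2 G\right) G} = \frac{1}{\left(-3 + 4 G^{2}\right) G} = \frac{1}{G \left(-3 + 4 G^{2}\right)}$)
$S = \frac{5902}{3459}$ ($S = \frac{-83 - 144}{\frac{1}{\left(-2\right) \left(-3 + 4 \left(-2\right)^{2}\right)} - 133} = - \frac{227}{- \frac{1}{2 \left(-3 + 4 \cdot 4\right)} - 133} = - \frac{227}{- \frac{1}{2 \left(-3 + 16\right)} - 133} = - \frac{227}{- \frac{1}{2 \cdot 13} - 133} = - \frac{227}{\left(- \frac{1}{2}\right) \frac{1}{13} - 133} = - \frac{227}{- \frac{1}{26} - 133} = - \frac{227}{- \frac{3459}{26}} = \left(-227\right) \left(- \frac{26}{3459}\right) = \frac{5902}{3459} \approx 1.7063$)
$\sqrt{8 + S} = \sqrt{8 + \frac{5902}{3459}} = \sqrt{\frac{33574}{3459}} = \frac{\sqrt{116132466}}{3459}$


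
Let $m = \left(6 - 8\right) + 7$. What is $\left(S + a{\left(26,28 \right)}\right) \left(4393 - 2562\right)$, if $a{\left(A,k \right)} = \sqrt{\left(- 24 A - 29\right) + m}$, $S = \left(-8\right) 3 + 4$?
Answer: $-36620 + 32958 i \sqrt{2} \approx -36620.0 + 46610.0 i$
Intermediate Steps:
$m = 5$ ($m = -2 + 7 = 5$)
$S = -20$ ($S = -24 + 4 = -20$)
$a{\left(A,k \right)} = \sqrt{-24 - 24 A}$ ($a{\left(A,k \right)} = \sqrt{\left(- 24 A - 29\right) + 5} = \sqrt{\left(-29 - 24 A\right) + 5} = \sqrt{-24 - 24 A}$)
$\left(S + a{\left(26,28 \right)}\right) \left(4393 - 2562\right) = \left(-20 + 2 \sqrt{-6 - 156}\right) \left(4393 - 2562\right) = \left(-20 + 2 \sqrt{-6 - 156}\right) 1831 = \left(-20 + 2 \sqrt{-162}\right) 1831 = \left(-20 + 2 \cdot 9 i \sqrt{2}\right) 1831 = \left(-20 + 18 i \sqrt{2}\right) 1831 = -36620 + 32958 i \sqrt{2}$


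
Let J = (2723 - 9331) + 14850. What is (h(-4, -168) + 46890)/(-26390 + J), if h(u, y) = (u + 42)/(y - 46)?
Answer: -5017211/1941836 ≈ -2.5837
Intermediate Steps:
J = 8242 (J = -6608 + 14850 = 8242)
h(u, y) = (42 + u)/(-46 + y)
(h(-4, -168) + 46890)/(-26390 + J) = ((42 - 4)/(-46 - 168) + 46890)/(-26390 + 8242) = (38/(-214) + 46890)/(-18148) = (-1/214*38 + 46890)*(-1/18148) = (-19/107 + 46890)*(-1/18148) = (5017211/107)*(-1/18148) = -5017211/1941836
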